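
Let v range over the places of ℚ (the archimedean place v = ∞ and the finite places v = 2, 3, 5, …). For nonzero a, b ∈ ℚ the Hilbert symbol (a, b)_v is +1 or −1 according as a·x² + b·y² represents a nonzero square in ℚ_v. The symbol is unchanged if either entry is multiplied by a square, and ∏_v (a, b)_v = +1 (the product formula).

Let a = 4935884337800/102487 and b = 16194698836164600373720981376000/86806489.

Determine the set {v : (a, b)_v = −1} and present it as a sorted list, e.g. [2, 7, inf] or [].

Mod squares: a ≡ 6734, b ≡ 1235. Check v ∈ {∞, 2, 5, 7, 11, 13, 19, 29, 37}.
v=29: a=29^2·(≡9), b=29^6·(≡10) mod 29; (9|29)=+1, (10|29)=-1; (−1)^{2·6·14}·(+1)^6·(-1)^2 = +1.
v=2: v_2(a)=3, v_2(b)=10; units ≡ 7, 3 (mod 8); ε·ε+αω+βω = 1·1+3·1+10·0 ≡ 0  ⇒  (a,b)_2 = +1.
v=7: a=7^-1·(≡6), b=7^-2·(≡3) mod 7; (6|7)=-1, (3|7)=-1; (−1)^{-1·-2·3}·(-1)^-2·(-1)^-1 = -1.
v=∞: 6734 > 0 and 1235 > 0  ⇒  (a,b)_∞ = +1.
v=5: a=5^2·(≡1), b=5^3·(≡2) mod 5; (1|5)=+1, (2|5)=-1; (−1)^{2·3·2}·(+1)^3·(-1)^2 = +1.
v=13: a=13^3·(≡11), b=13^7·(≡1) mod 13; (11|13)=-1, (1|13)=+1; (−1)^{3·7·6}·(-1)^7·(+1)^3 = -1.
v=11: a=11^-4·(≡6), b=11^-6·(≡9) mod 11; (6|11)=-1, (9|11)=+1; (−1)^{-4·-6·5}·(-1)^-6·(+1)^-4 = +1.
v=19: a=19^2·(≡8), b=19^5·(≡8) mod 19; (8|19)=-1, (8|19)=-1; (−1)^{2·5·9}·(-1)^5·(-1)^2 = -1.
v=37: a=37^1·(≡27), b=37^2·(≡14) mod 37; (27|37)=+1, (14|37)=-1; (−1)^{1·2·18}·(+1)^2·(-1)^1 = -1.
|Ram(6734, 1235)| = 4, even; anisotropic at {7, 13, 19, 37}.

[7, 13, 19, 37]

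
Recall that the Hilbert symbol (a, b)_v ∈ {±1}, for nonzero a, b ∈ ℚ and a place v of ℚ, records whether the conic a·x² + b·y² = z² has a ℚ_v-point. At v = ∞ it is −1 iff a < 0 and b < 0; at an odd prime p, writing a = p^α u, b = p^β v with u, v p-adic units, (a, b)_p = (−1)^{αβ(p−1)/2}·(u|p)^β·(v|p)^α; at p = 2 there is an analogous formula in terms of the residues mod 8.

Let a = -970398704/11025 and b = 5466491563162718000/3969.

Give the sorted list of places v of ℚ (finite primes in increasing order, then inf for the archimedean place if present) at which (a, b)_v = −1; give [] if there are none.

Mod squares: a ≡ -501239, b ≡ 54395. Check v ∈ {∞, 2, 3, 5, 7, 11, 19, 23, 31, 37, 43}.
v=11: a=11^2·(≡4), b=11^1·(≡7) mod 11; (4|11)=+1, (7|11)=-1; (−1)^{2·1·5}·(+1)^1·(-1)^2 = +1.
v=23: a=23^1·(≡17), b=23^3·(≡17) mod 23; (17|23)=-1, (17|23)=-1; (−1)^{1·3·11}·(-1)^3·(-1)^1 = -1.
v=37: a=37^1·(≡23), b=37^2·(≡5) mod 37; (23|37)=-1, (5|37)=-1; (−1)^{1·2·18}·(-1)^2·(-1)^1 = -1.
v=43: a=43^0·(≡26), b=43^1·(≡12) mod 43; (26|43)=-1, (12|43)=-1; (−1)^{0·1·21}·(-1)^1·(-1)^0 = -1.
v=19: a=19^1·(≡15), b=19^2·(≡5) mod 19; (15|19)=-1, (5|19)=+1; (−1)^{1·2·9}·(-1)^2·(+1)^1 = +1.
v=7: a=7^-2·(≡5), b=7^-2·(≡6) mod 7; (5|7)=-1, (6|7)=-1; (−1)^{-2·-2·3}·(-1)^-2·(-1)^-2 = +1.
v=2: v_2(a)=4, v_2(b)=4; units ≡ 1, 3 (mod 8); ε·ε+αω+βω = 0·1+4·1+4·0 ≡ 0  ⇒  (a,b)_2 = +1.
v=5: a=5^-2·(≡1), b=5^3·(≡1) mod 5; (1|5)=+1, (1|5)=+1; (−1)^{-2·3·2}·(+1)^3·(+1)^-2 = +1.
v=3: a=3^-2·(≡1), b=3^-4·(≡2) mod 3; (1|3)=+1, (2|3)=-1; (−1)^{-2·-4·1}·(+1)^-4·(-1)^-2 = +1.
v=31: a=31^1·(≡6), b=31^2·(≡17) mod 31; (6|31)=-1, (17|31)=-1; (−1)^{1·2·15}·(-1)^2·(-1)^1 = -1.
v=∞: -501239 < 0 and 54395 > 0  ⇒  (a,b)_∞ = +1.
Ram(-501239, 54395) = {23, 31, 37, 43}; no ℚ_23-point on the conic.

[23, 31, 37, 43]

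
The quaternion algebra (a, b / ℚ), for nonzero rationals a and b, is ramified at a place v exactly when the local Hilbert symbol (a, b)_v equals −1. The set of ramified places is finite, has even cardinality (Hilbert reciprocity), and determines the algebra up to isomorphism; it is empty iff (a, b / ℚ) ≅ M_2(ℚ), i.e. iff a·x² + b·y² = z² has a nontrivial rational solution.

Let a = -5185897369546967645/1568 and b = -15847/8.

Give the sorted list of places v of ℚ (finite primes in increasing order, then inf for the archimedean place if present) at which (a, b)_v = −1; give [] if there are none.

(a, b) ≡ (-41300926810, -31694) mod (ℚ^×)²; places V = {2, 5, 7, 11, 13, 19, 23, 29, 43, 53, ∞}.
(a,b)_5: α=1, u≡2; β=0, v≡1 (mod 5); (2|5)=-1, (1|5)=+1; sign (−1)^0·-1^0·+1^1 = +1.
(a,b)_19: α=1, u≡10; β=0, v≡7 (mod 19); (10|19)=-1, (7|19)=+1; sign (−1)^0·-1^0·+1^1 = +1.
(a,b)_∞: sgn(-41300926810)=−, sgn(-31694)=−, so -1.
(a,b)_43: α=1, u≡42; β=0, v≡24 (mod 43); (42|43)=-1, (24|43)=+1; sign (−1)^0·-1^0·+1^1 = +1.
(a,b)_2: α=-5, β=-3; u≡3, v≡1 (mod 8); ε(u)ε(v)=1·0, αω(v)=-5·0, βω(u)=-3·1; sum ≡ 1  ⇒  -1.
(a,b)_29: α=1, u≡20; β=0, v≡2 (mod 29); (20|29)=+1, (2|29)=-1; sign (−1)^0·+1^0·-1^1 = -1.
(a,b)_23: α=3, u≡1; β=1, v≡3 (mod 23); (1|23)=+1, (3|23)=+1; sign (−1)^1·+1^1·+1^3 = -1.
(a,b)_11: α=1, u≡9; β=0, v≡6 (mod 11); (9|11)=+1, (6|11)=-1; sign (−1)^0·+1^0·-1^1 = -1.
(a,b)_7: α=-2, u≡4; β=0, v≡1 (mod 7); (4|7)=+1, (1|7)=+1; sign (−1)^0·+1^0·+1^-2 = +1.
(a,b)_13: α=3, u≡1; β=1, v≡2 (mod 13); (1|13)=+1, (2|13)=-1; sign (−1)^0·+1^1·-1^3 = -1.
(a,b)_53: α=3, u≡49; β=1, v≡9 (mod 53); (49|53)=+1, (9|53)=+1; sign (−1)^0·+1^1·+1^3 = +1.
|Ram(-41300926810, -31694)| = 6, even; anisotropic at {2, 11, 13, 23, 29, ∞}.

[2, 11, 13, 23, 29, inf]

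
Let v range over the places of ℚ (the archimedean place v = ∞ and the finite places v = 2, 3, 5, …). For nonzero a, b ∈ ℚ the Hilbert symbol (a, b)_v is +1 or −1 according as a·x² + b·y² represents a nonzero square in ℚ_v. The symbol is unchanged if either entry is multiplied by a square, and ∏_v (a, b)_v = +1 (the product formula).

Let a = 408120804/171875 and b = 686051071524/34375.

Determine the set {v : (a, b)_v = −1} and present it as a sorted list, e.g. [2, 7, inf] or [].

(a, b) ≡ (11, 55) mod (ℚ^×)²; places V = {2, 3, 5, 7, 11, 13, 37, 41, ∞}.
(a,b)_∞: sgn(11)=+, sgn(55)=+, so +1.
(a,b)_7: α=2, u≡1; β=2, v≡5 (mod 7); (1|7)=+1, (5|7)=-1; sign (−1)^0·+1^2·-1^2 = +1.
(a,b)_3: α=2, u≡2; β=2, v≡1 (mod 3); (2|3)=-1, (1|3)=+1; sign (−1)^0·-1^2·+1^2 = +1.
(a,b)_13: α=2, u≡5; β=2, v≡9 (mod 13); (5|13)=-1, (9|13)=+1; sign (−1)^0·-1^2·+1^2 = +1.
(a,b)_2: α=2, β=2; u≡3, v≡7 (mod 8); ε(u)ε(v)=1·1, αω(v)=2·0, βω(u)=2·1; sum ≡ 1  ⇒  -1.
(a,b)_5: α=-6, u≡4; β=-5, v≡4 (mod 5); (4|5)=+1, (4|5)=+1; sign (−1)^0·+1^-5·+1^-6 = +1.
(a,b)_41: α=0, u≡13; β=2, v≡24 (mod 41); (13|41)=-1, (24|41)=-1; sign (−1)^0·-1^2·-1^0 = +1.
(a,b)_11: α=-1, u≡5; β=-1, v≡5 (mod 11); (5|11)=+1, (5|11)=+1; sign (−1)^1·+1^-1·+1^-1 = -1.
(a,b)_37: α=2, u≡34; β=2, v≡19 (mod 37); (34|37)=+1, (19|37)=-1; sign (−1)^0·+1^2·-1^2 = +1.
|Ram(11, 55)| = 2, even; anisotropic at {2, 11}.

[2, 11]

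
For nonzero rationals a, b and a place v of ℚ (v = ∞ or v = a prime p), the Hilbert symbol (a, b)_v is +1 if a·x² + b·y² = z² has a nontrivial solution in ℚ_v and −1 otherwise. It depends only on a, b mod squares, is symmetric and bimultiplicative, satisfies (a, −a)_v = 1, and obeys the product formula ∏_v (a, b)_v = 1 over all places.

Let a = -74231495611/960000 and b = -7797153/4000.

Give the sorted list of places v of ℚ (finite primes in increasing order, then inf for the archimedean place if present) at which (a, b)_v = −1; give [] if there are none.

[13, inf]

Mod squares: a ≡ -546, b ≡ -2730. Check v ∈ {∞, 2, 3, 5, 7, 13}.
v=2: v_2(a)=-9, v_2(b)=-5; units ≡ 7, 3 (mod 8); ε·ε+αω+βω = 1·1+-9·1+-5·0 ≡ 0  ⇒  (a,b)_2 = +1.
v=7: a=7^1·(≡6), b=7^1·(≡1) mod 7; (6|7)=-1, (1|7)=+1; (−1)^{1·1·3}·(-1)^1·(+1)^1 = +1.
v=5: a=5^-4·(≡4), b=5^-3·(≡1) mod 5; (4|5)=+1, (1|5)=+1; (−1)^{-4·-3·2}·(+1)^-3·(+1)^-4 = +1.
v=13: a=13^9·(≡3), b=13^5·(≡2) mod 13; (3|13)=+1, (2|13)=-1; (−1)^{9·5·6}·(+1)^5·(-1)^9 = -1.
v=∞: -546 < 0 and -2730 < 0  ⇒  (a,b)_∞ = -1.
v=3: a=3^-1·(≡1), b=3^1·(≡2) mod 3; (1|3)=+1, (2|3)=-1; (−1)^{-1·1·1}·(+1)^1·(-1)^-1 = +1.
|Ram(-546, -2730)| = 2, even; anisotropic at {13, ∞}.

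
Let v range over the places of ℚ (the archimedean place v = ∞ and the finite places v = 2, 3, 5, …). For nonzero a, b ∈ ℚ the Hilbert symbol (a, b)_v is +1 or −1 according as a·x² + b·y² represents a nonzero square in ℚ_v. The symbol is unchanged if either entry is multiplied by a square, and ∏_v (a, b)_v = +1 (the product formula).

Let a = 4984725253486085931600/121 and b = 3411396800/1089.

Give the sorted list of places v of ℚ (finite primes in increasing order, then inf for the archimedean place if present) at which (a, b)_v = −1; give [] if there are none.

Mod squares: a ≡ 304589, b ≡ 2132123. Check v ∈ {∞, 2, 3, 5, 7, 11, 17, 19, 23, 41}.
v=17: a=17^3·(≡13), b=17^1·(≡3) mod 17; (13|17)=+1, (3|17)=-1; (−1)^{3·1·8}·(+1)^1·(-1)^3 = -1.
v=23: a=23^3·(≡9), b=23^1·(≡15) mod 23; (9|23)=+1, (15|23)=-1; (−1)^{3·1·11}·(+1)^1·(-1)^3 = +1.
v=19: a=19^3·(≡10), b=19^1·(≡2) mod 19; (10|19)=-1, (2|19)=-1; (−1)^{3·1·9}·(-1)^1·(-1)^3 = -1.
v=5: a=5^2·(≡4), b=5^2·(≡3) mod 5; (4|5)=+1, (3|5)=-1; (−1)^{2·2·2}·(+1)^2·(-1)^2 = +1.
v=11: a=11^-2·(≡7), b=11^-2·(≡1) mod 11; (7|11)=-1, (1|11)=+1; (−1)^{-2·-2·5}·(-1)^-2·(+1)^-2 = +1.
v=∞: 304589 > 0 and 2132123 > 0  ⇒  (a,b)_∞ = +1.
v=2: v_2(a)=4, v_2(b)=6; units ≡ 5, 3 (mod 8); ε·ε+αω+βω = 0·1+4·1+6·1 ≡ 0  ⇒  (a,b)_2 = +1.
v=7: a=7^2·(≡6), b=7^1·(≡5) mod 7; (6|7)=-1, (5|7)=-1; (−1)^{2·1·3}·(-1)^1·(-1)^2 = -1.
v=41: a=41^3·(≡25), b=41^1·(≡6) mod 41; (25|41)=+1, (6|41)=-1; (−1)^{3·1·20}·(+1)^1·(-1)^3 = -1.
v=3: a=3^2·(≡2), b=3^-2·(≡2) mod 3; (2|3)=-1, (2|3)=-1; (−1)^{2·-2·1}·(-1)^-2·(-1)^2 = +1.
Ram(304589, 2132123) = {7, 17, 19, 41}; no ℚ_7-point on the conic.

[7, 17, 19, 41]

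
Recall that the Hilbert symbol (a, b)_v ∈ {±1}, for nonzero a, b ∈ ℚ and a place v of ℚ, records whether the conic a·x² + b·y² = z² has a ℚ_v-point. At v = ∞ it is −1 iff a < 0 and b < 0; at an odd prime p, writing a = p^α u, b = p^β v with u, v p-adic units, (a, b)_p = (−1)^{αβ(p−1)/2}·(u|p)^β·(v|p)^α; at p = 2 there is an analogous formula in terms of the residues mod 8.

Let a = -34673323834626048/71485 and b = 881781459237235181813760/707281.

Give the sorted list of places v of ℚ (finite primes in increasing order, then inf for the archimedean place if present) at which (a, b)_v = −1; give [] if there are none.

Mod squares: a ≡ -1105, b ≡ 13585. Check v ∈ {∞, 2, 3, 5, 11, 13, 17, 19, 29}.
v=17: a=17^-1·(≡7), b=17^0·(≡8) mod 17; (7|17)=-1, (8|17)=+1; (−1)^{-1·0·8}·(-1)^0·(+1)^-1 = +1.
v=19: a=19^2·(≡11), b=19^3·(≡18) mod 19; (11|19)=+1, (18|19)=-1; (−1)^{2·3·9}·(+1)^3·(-1)^2 = +1.
v=3: a=3^6·(≡2), b=3^8·(≡1) mod 3; (2|3)=-1, (1|3)=+1; (−1)^{6·8·1}·(-1)^8·(+1)^6 = +1.
v=29: a=29^-2·(≡21), b=29^-4·(≡7) mod 29; (21|29)=-1, (7|29)=+1; (−1)^{-2·-4·14}·(-1)^-4·(+1)^-2 = +1.
v=5: a=5^-1·(≡1), b=5^1·(≡2) mod 5; (1|5)=+1, (2|5)=-1; (−1)^{-1·1·2}·(+1)^1·(-1)^-1 = -1.
v=11: a=11^4·(≡7), b=11^5·(≡1) mod 11; (7|11)=-1, (1|11)=+1; (−1)^{4·5·5}·(-1)^5·(+1)^4 = -1.
v=2: v_2(a)=12, v_2(b)=16; units ≡ 7, 1 (mod 8); ε·ε+αω+βω = 1·0+12·0+16·0 ≡ 0  ⇒  (a,b)_2 = +1.
v=∞: -1105 < 0 and 13585 > 0  ⇒  (a,b)_∞ = +1.
v=13: a=13^3·(≡2), b=13^5·(≡11) mod 13; (2|13)=-1, (11|13)=-1; (−1)^{3·5·6}·(-1)^5·(-1)^3 = +1.
|Ram(-1105, 13585)| = 2, even; anisotropic at {5, 11}.

[5, 11]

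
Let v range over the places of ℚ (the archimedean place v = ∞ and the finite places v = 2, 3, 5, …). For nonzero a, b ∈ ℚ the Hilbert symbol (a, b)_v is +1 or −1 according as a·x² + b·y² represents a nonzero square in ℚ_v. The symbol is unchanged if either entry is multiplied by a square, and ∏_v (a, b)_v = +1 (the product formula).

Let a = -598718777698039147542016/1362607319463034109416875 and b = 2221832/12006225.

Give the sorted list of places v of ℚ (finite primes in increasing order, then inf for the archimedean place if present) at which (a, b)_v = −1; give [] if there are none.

(a, b) ≡ (-1938, 2) mod (ℚ^×)²; places V = {2, 3, 5, 7, 11, 13, 17, 19, 31, ∞}.
(a,b)_7: α=-6, u≡4; β=-2, v≡1 (mod 7); (4|7)=+1, (1|7)=+1; sign (−1)^0·+1^-2·+1^-6 = +1.
(a,b)_13: α=2, u≡3; β=0, v≡8 (mod 13); (3|13)=+1, (8|13)=-1; sign (−1)^0·+1^0·-1^2 = +1.
(a,b)_19: α=1, u≡3; β=0, v≡13 (mod 19); (3|19)=-1, (13|19)=-1; sign (−1)^0·-1^0·-1^1 = -1.
(a,b)_31: α=6, u≡12; β=2, v≡1 (mod 31); (12|31)=-1, (1|31)=+1; sign (−1)^0·-1^2·+1^6 = +1.
(a,b)_11: α=-6, u≡4; β=-2, v≡6 (mod 11); (4|11)=+1, (6|11)=-1; sign (−1)^0·+1^-2·-1^-6 = +1.
(a,b)_3: α=-21, u≡2; β=-4, v≡2 (mod 3); (2|3)=-1, (2|3)=-1; sign (−1)^0·-1^-4·-1^-21 = -1.
(a,b)_∞: sgn(-1938)=−, sgn(2)=+, so +1.
(a,b)_17: α=7, u≡12; β=2, v≡8 (mod 17); (12|17)=-1, (8|17)=+1; sign (−1)^0·-1^2·+1^7 = +1.
(a,b)_5: α=-4, u≡2; β=-2, v≡3 (mod 5); (2|5)=-1, (3|5)=-1; sign (−1)^0·-1^-2·-1^-4 = +1.
(a,b)_2: α=9, β=3; u≡7, v≡1 (mod 8); ε(u)ε(v)=1·0, αω(v)=9·0, βω(u)=3·0; sum ≡ 0  ⇒  +1.
Ram(-1938, 2) = {3, 19}; no ℚ_3-point on the conic.

[3, 19]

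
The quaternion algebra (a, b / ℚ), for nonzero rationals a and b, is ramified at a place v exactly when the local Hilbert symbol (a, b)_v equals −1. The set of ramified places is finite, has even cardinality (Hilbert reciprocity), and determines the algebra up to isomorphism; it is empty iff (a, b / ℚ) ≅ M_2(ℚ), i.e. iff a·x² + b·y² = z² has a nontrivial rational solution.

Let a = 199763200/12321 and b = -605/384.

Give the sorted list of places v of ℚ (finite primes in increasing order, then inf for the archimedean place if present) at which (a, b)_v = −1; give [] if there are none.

(a, b) ≡ (13, -30) mod (ℚ^×)²; places V = {2, 3, 5, 7, 11, 13, 37, ∞}.
(a,b)_11: α=0, u≡10; β=2, v≡5 (mod 11); (10|11)=-1, (5|11)=+1; sign (−1)^0·-1^2·+1^0 = +1.
(a,b)_∞: sgn(13)=+, sgn(-30)=−, so +1.
(a,b)_2: α=8, β=-7; u≡5, v≡1 (mod 8); ε(u)ε(v)=0·0, αω(v)=8·0, βω(u)=-7·1; sum ≡ 1  ⇒  -1.
(a,b)_5: α=2, u≡3; β=1, v≡1 (mod 5); (3|5)=-1, (1|5)=+1; sign (−1)^0·-1^1·+1^2 = -1.
(a,b)_13: α=1, u≡1; β=0, v≡12 (mod 13); (1|13)=+1, (12|13)=+1; sign (−1)^0·+1^0·+1^1 = +1.
(a,b)_37: α=-2, u≡14; β=0, v≡7 (mod 37); (14|37)=-1, (7|37)=+1; sign (−1)^0·-1^0·+1^-2 = +1.
(a,b)_7: α=4, u≡5; β=0, v≡3 (mod 7); (5|7)=-1, (3|7)=-1; sign (−1)^0·-1^0·-1^4 = +1.
(a,b)_3: α=-2, u≡1; β=-1, v≡2 (mod 3); (1|3)=+1, (2|3)=-1; sign (−1)^0·+1^-1·-1^-2 = +1.
Ram(13, -30) = {2, 5}; no ℚ_2-point on the conic.

[2, 5]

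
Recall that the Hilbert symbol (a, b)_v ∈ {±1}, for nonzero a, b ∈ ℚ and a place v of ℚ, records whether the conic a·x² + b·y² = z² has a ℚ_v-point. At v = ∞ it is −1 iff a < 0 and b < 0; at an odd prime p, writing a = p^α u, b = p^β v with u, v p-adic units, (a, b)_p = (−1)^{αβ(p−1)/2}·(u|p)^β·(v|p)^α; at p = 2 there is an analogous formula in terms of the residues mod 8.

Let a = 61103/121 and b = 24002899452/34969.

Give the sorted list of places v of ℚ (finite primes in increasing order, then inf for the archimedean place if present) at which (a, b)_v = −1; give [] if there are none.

(a, b) ≡ (1247, 8231447) mod (ℚ^×)²; places V = {2, 3, 7, 11, 17, 23, 29, 41, 43, ∞}.
(a,b)_23: α=0, u≡14; β=1, v≡18 (mod 23); (14|23)=-1, (18|23)=+1; sign (−1)^0·-1^1·+1^0 = -1.
(a,b)_29: α=1, u≡27; β=1, v≡23 (mod 29); (27|29)=-1, (23|29)=+1; sign (−1)^0·-1^1·+1^1 = -1.
(a,b)_43: α=1, u≡32; β=1, v≡40 (mod 43); (32|43)=-1, (40|43)=+1; sign (−1)^1·-1^1·+1^1 = +1.
(a,b)_11: α=-2, u≡9; β=-2, v≡5 (mod 11); (9|11)=+1, (5|11)=+1; sign (−1)^0·+1^-2·+1^-2 = +1.
(a,b)_17: α=0, u≡11; β=-2, v≡16 (mod 17); (11|17)=-1, (16|17)=+1; sign (−1)^0·-1^-2·+1^0 = +1.
(a,b)_7: α=2, u≡4; β=1, v≡5 (mod 7); (4|7)=+1, (5|7)=-1; sign (−1)^0·+1^1·-1^2 = +1.
(a,b)_2: α=0, β=2; u≡7, v≡7 (mod 8); ε(u)ε(v)=1·1, αω(v)=0·0, βω(u)=2·0; sum ≡ 1  ⇒  -1.
(a,b)_∞: sgn(1247)=+, sgn(8231447)=+, so +1.
(a,b)_3: α=0, u≡2; β=6, v≡2 (mod 3); (2|3)=-1, (2|3)=-1; sign (−1)^0·-1^6·-1^0 = +1.
(a,b)_41: α=0, u≡14; β=1, v≡33 (mod 41); (14|41)=-1, (33|41)=+1; sign (−1)^0·-1^1·+1^0 = -1.
(1247, 8231447 / ℚ) ramifies at {2, 23, 29, 41}: a division algebra.

[2, 23, 29, 41]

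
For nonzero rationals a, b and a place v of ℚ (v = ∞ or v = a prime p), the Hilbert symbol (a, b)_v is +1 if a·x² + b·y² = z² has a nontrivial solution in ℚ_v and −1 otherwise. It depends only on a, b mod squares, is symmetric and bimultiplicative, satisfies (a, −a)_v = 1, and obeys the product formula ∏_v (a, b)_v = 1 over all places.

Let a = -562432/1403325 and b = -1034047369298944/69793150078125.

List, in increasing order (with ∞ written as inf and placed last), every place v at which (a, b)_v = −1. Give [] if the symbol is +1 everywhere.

(a, b) ≡ (-1001, -8645) mod (ℚ^×)²; places V = {2, 3, 5, 7, 11, 13, 19, 41, ∞}.
(a,b)_5: α=-2, u≡1; β=-7, v≡1 (mod 5); (1|5)=+1, (1|5)=+1; sign (−1)^0·+1^-7·+1^-2 = +1.
(a,b)_19: α=0, u≡11; β=1, v≡7 (mod 19); (11|19)=+1, (7|19)=+1; sign (−1)^0·+1^1·+1^0 = +1.
(a,b)_41: α=0, u≡14; β=-2, v≡26 (mod 41); (14|41)=-1, (26|41)=-1; sign (−1)^0·-1^-2·-1^0 = +1.
(a,b)_3: α=-6, u≡1; β=-12, v≡1 (mod 3); (1|3)=+1, (1|3)=+1; sign (−1)^0·+1^-12·+1^-6 = +1.
(a,b)_13: α=3, u≡4; β=7, v≡6 (mod 13); (4|13)=+1, (6|13)=-1; sign (−1)^0·+1^7·-1^3 = -1.
(a,b)_7: α=-1, u≡2; β=1, v≡4 (mod 7); (2|7)=+1, (4|7)=+1; sign (−1)^1·+1^1·+1^-1 = -1.
(a,b)_∞: sgn(-1001)=−, sgn(-8645)=−, so -1.
(a,b)_2: α=8, β=10; u≡7, v≡3 (mod 8); ε(u)ε(v)=1·1, αω(v)=8·1, βω(u)=10·0; sum ≡ 1  ⇒  -1.
(a,b)_11: α=-1, u≡8; β=2, v≡4 (mod 11); (8|11)=-1, (4|11)=+1; sign (−1)^0·-1^2·+1^-1 = +1.
|Ram(-1001, -8645)| = 4, even; anisotropic at {2, 7, 13, ∞}.

[2, 7, 13, inf]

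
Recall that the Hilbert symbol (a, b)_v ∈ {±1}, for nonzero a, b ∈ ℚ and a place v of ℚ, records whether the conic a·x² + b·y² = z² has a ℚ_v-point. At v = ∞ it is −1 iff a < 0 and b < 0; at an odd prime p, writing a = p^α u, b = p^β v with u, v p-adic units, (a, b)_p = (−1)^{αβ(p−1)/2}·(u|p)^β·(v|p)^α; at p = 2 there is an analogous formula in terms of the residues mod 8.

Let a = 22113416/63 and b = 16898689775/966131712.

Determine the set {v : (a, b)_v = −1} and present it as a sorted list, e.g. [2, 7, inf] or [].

Mod squares: a ≡ 107198, b ≡ 1179178. Check v ∈ {∞, 2, 3, 5, 7, 11, 13, 17, 19, 31}.
v=3: a=3^-2·(≡2), b=3^-4·(≡1) mod 3; (2|3)=-1, (1|3)=+1; (−1)^{-2·-4·1}·(-1)^-4·(+1)^-2 = +1.
v=31: a=31^1·(≡26), b=31^1·(≡7) mod 31; (26|31)=-1, (7|31)=+1; (−1)^{1·1·15}·(-1)^1·(+1)^1 = +1.
v=17: a=17^0·(≡13), b=17^2·(≡10) mod 17; (13|17)=+1, (10|17)=-1; (−1)^{0·2·8}·(+1)^2·(-1)^0 = +1.
v=5: a=5^0·(≡2), b=5^2·(≡3) mod 5; (2|5)=-1, (3|5)=-1; (−1)^{0·2·2}·(-1)^2·(-1)^0 = +1.
v=2: v_2(a)=3, v_2(b)=-17; units ≡ 7, 5 (mod 8); ε·ε+αω+βω = 1·0+3·1+-17·0 ≡ 1  ⇒  (a,b)_2 = -1.
v=7: a=7^-1·(≡5), b=7^-1·(≡6) mod 7; (5|7)=-1, (6|7)=-1; (−1)^{-1·-1·3}·(-1)^-1·(-1)^-1 = -1.
v=∞: 107198 > 0 and 1179178 > 0  ⇒  (a,b)_∞ = +1.
v=13: a=13^1·(≡9), b=13^-1·(≡5) mod 13; (9|13)=+1, (5|13)=-1; (−1)^{1·-1·6}·(+1)^-1·(-1)^1 = -1.
v=11: a=11^0·(≡9), b=11^1·(≡5) mod 11; (9|11)=+1, (5|11)=+1; (−1)^{0·1·5}·(+1)^1·(+1)^0 = +1.
v=19: a=19^3·(≡18), b=19^3·(≡10) mod 19; (18|19)=-1, (10|19)=-1; (−1)^{3·3·9}·(-1)^3·(-1)^3 = -1.
|Ram(107198, 1179178)| = 4, even; anisotropic at {2, 7, 13, 19}.

[2, 7, 13, 19]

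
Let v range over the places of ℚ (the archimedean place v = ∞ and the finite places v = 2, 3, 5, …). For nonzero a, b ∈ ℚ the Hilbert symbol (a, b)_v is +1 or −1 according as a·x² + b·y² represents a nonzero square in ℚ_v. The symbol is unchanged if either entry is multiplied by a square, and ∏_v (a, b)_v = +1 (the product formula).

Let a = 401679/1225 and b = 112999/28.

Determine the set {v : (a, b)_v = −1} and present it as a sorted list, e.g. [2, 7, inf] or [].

[7, 17, 23, 29]

Mod squares: a ≡ 551, b ≡ 2737. Check v ∈ {∞, 2, 3, 5, 7, 17, 19, 23, 29}.
v=17: a=17^0·(≡3), b=17^3·(≡16) mod 17; (3|17)=-1, (16|17)=+1; (−1)^{0·3·8}·(-1)^3·(+1)^0 = -1.
v=3: a=3^6·(≡2), b=3^0·(≡1) mod 3; (2|3)=-1, (1|3)=+1; (−1)^{6·0·1}·(-1)^0·(+1)^6 = +1.
v=19: a=19^1·(≡12), b=19^0·(≡7) mod 19; (12|19)=-1, (7|19)=+1; (−1)^{1·0·9}·(-1)^0·(+1)^1 = +1.
v=29: a=29^1·(≡15), b=29^0·(≡14) mod 29; (15|29)=-1, (14|29)=-1; (−1)^{1·0·14}·(-1)^0·(-1)^1 = -1.
v=7: a=7^-2·(≡3), b=7^-1·(≡3) mod 7; (3|7)=-1, (3|7)=-1; (−1)^{-2·-1·3}·(-1)^-1·(-1)^-2 = -1.
v=2: v_2(a)=0, v_2(b)=-2; units ≡ 7, 1 (mod 8); ε·ε+αω+βω = 1·0+0·0+-2·0 ≡ 0  ⇒  (a,b)_2 = +1.
v=5: a=5^-2·(≡1), b=5^0·(≡3) mod 5; (1|5)=+1, (3|5)=-1; (−1)^{-2·0·2}·(+1)^0·(-1)^-2 = +1.
v=∞: 551 > 0 and 2737 > 0  ⇒  (a,b)_∞ = +1.
v=23: a=23^0·(≡5), b=23^1·(≡12) mod 23; (5|23)=-1, (12|23)=+1; (−1)^{0·1·11}·(-1)^1·(+1)^0 = -1.
(551, 2737 / ℚ) ramifies at {7, 17, 23, 29}: a division algebra.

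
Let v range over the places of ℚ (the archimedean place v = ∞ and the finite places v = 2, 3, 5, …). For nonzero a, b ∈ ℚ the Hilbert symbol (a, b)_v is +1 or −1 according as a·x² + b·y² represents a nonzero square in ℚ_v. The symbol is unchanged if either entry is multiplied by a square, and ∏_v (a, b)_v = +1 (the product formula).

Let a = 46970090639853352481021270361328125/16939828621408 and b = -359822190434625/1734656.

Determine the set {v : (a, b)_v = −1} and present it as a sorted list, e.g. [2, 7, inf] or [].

[5, 29]

(a, b) ≡ (78430, -1447390) mod (ℚ^×)²; places V = {2, 3, 5, 7, 11, 19, 23, 29, 31, 37, ∞}.
(a,b)_3: α=10, u≡1; β=6, v≡2 (mod 3); (1|3)=+1, (2|3)=-1; sign (−1)^0·+1^6·-1^10 = +1.
(a,b)_19: α=2, u≡9; β=2, v≡7 (mod 19); (9|19)=+1, (7|19)=+1; sign (−1)^0·+1^2·+1^2 = +1.
(a,b)_29: α=2, u≡2; β=1, v≡16 (mod 29); (2|29)=-1, (16|29)=+1; sign (−1)^0·-1^1·+1^2 = -1.
(a,b)_11: α=-5, u≡10; β=-2, v≡9 (mod 11); (10|11)=-1, (9|11)=+1; sign (−1)^0·-1^-2·+1^-5 = +1.
(a,b)_5: α=11, u≡4; β=3, v≡3 (mod 5); (4|5)=+1, (3|5)=-1; sign (−1)^0·+1^3·-1^11 = -1.
(a,b)_2: α=-5, β=-11; u≡7, v≡1 (mod 8); ε(u)ε(v)=1·0, αω(v)=-5·0, βω(u)=-11·0; sum ≡ 0  ⇒  +1.
(a,b)_37: α=-2, u≡1; β=0, v≡14 (mod 37); (1|37)=+1, (14|37)=-1; sign (−1)^0·+1^0·-1^-2 = +1.
(a,b)_23: α=9, u≡3; β=3, v≡15 (mod 23); (3|23)=+1, (15|23)=-1; sign (−1)^1·+1^3·-1^9 = +1.
(a,b)_31: α=3, u≡8; β=1, v≡15 (mod 31); (8|31)=+1, (15|31)=-1; sign (−1)^1·+1^1·-1^3 = +1.
(a,b)_∞: sgn(78430)=+, sgn(-1447390)=−, so +1.
(a,b)_7: α=-4, u≡2; β=-1, v≡5 (mod 7); (2|7)=+1, (5|7)=-1; sign (−1)^0·+1^-1·-1^-4 = +1.
(78430, -1447390 / ℚ) ramifies at {5, 29}: a division algebra.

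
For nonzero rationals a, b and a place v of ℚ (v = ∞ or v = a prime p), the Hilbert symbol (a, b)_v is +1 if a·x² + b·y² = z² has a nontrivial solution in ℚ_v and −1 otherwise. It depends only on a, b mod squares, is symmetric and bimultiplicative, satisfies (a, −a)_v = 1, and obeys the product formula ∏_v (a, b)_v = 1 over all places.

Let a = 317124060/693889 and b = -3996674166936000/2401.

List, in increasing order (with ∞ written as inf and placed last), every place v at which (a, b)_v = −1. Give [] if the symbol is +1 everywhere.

Mod squares: a ≡ 15, b ≡ -57185535. Check v ∈ {∞, 2, 3, 5, 7, 11, 17, 19, 29, 37}.
v=37: a=37^0·(≡6), b=37^1·(≡28) mod 37; (6|37)=-1, (28|37)=+1; (−1)^{0·1·18}·(-1)^1·(+1)^0 = -1.
v=17: a=17^-2·(≡2), b=17^1·(≡12) mod 17; (2|17)=+1, (12|17)=-1; (−1)^{-2·1·8}·(+1)^1·(-1)^-2 = +1.
v=3: a=3^1·(≡2), b=3^1·(≡2) mod 3; (2|3)=-1, (2|3)=-1; (−1)^{1·1·1}·(-1)^1·(-1)^1 = -1.
v=2: v_2(a)=2, v_2(b)=6; units ≡ 7, 1 (mod 8); ε·ε+αω+βω = 1·0+2·0+6·0 ≡ 0  ⇒  (a,b)_2 = +1.
v=∞: 15 > 0 and -57185535 < 0  ⇒  (a,b)_∞ = +1.
v=19: a=19^2·(≡10), b=19^3·(≡5) mod 19; (10|19)=-1, (5|19)=+1; (−1)^{2·3·9}·(-1)^3·(+1)^2 = -1.
v=29: a=29^0·(≡2), b=29^1·(≡2) mod 29; (2|29)=-1, (2|29)=-1; (−1)^{0·1·14}·(-1)^1·(-1)^0 = -1.
v=5: a=5^1·(≡3), b=5^3·(≡2) mod 5; (3|5)=-1, (2|5)=-1; (−1)^{1·3·2}·(-1)^3·(-1)^1 = +1.
v=7: a=7^-4·(≡4), b=7^-4·(≡3) mod 7; (4|7)=+1, (3|7)=-1; (−1)^{-4·-4·3}·(+1)^-4·(-1)^-4 = +1.
v=11: a=11^4·(≡5), b=11^3·(≡1) mod 11; (5|11)=+1, (1|11)=+1; (−1)^{4·3·5}·(+1)^3·(+1)^4 = +1.
Ram(15, -57185535) = {3, 19, 29, 37}; no ℚ_3-point on the conic.

[3, 19, 29, 37]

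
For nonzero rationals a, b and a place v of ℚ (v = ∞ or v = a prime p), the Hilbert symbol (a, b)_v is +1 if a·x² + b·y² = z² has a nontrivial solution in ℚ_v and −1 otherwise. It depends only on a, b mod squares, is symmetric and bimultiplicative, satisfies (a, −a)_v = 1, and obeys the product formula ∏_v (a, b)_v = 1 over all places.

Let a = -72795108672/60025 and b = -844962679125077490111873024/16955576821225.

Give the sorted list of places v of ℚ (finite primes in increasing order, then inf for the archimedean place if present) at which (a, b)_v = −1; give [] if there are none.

[11, 17, 31, inf]

(a, b) ≡ (-747813, -731) mod (ℚ^×)²; places V = {2, 3, 5, 7, 11, 13, 17, 31, 43, ∞}.
(a,b)_31: α=1, u≡15; β=2, v≡24 (mod 31); (15|31)=-1, (24|31)=-1; sign (−1)^0·-1^2·-1^1 = -1.
(a,b)_3: α=3, u≡2; β=8, v≡1 (mod 3); (2|3)=-1, (1|3)=+1; sign (−1)^0·-1^8·+1^3 = +1.
(a,b)_7: α=-4, u≡2; β=-14, v≡2 (mod 7); (2|7)=+1, (2|7)=+1; sign (−1)^0·+1^-14·+1^-4 = +1.
(a,b)_43: α=1, u≡21; β=3, v≡34 (mod 43); (21|43)=+1, (34|43)=-1; sign (−1)^1·+1^3·-1^1 = +1.
(a,b)_2: α=6, β=24; u≡3, v≡5 (mod 8); ε(u)ε(v)=1·0, αω(v)=6·1, βω(u)=24·1; sum ≡ 0  ⇒  +1.
(a,b)_11: α=1, u≡2; β=2, v≡8 (mod 11); (2|11)=-1, (8|11)=-1; sign (−1)^0·-1^2·-1^1 = -1.
(a,b)_5: α=-2, u≡3; β=-2, v≡4 (mod 5); (3|5)=-1, (4|5)=+1; sign (−1)^0·-1^-2·+1^-2 = +1.
(a,b)_13: α=2, u≡12; β=2, v≡12 (mod 13); (12|13)=+1, (12|13)=+1; sign (−1)^0·+1^2·+1^2 = +1.
(a,b)_∞: sgn(-747813)=−, sgn(-731)=−, so -1.
(a,b)_17: α=1, u≡10; β=3, v≡8 (mod 17); (10|17)=-1, (8|17)=+1; sign (−1)^0·-1^3·+1^1 = -1.
Ram(-747813, -731) = {11, 17, 31, ∞}; no ℚ_11-point on the conic.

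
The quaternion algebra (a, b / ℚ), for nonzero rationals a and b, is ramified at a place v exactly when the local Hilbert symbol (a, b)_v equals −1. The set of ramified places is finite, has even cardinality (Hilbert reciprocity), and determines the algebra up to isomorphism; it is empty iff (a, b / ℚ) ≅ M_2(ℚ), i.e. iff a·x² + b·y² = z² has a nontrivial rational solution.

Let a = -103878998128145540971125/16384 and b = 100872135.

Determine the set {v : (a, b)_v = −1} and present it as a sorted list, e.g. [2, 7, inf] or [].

(a, b) ≡ (-76245, 25415) mod (ℚ^×)²; places V = {2, 3, 5, 7, 13, 17, 23, ∞}.
(a,b)_∞: sgn(-76245)=−, sgn(25415)=+, so +1.
(a,b)_5: α=3, u≡4; β=1, v≡2 (mod 5); (4|5)=+1, (2|5)=-1; sign (−1)^0·+1^1·-1^3 = -1.
(a,b)_2: α=-14, β=0; u≡3, v≡7 (mod 8); ε(u)ε(v)=1·1, αω(v)=-14·0, βω(u)=0·1; sum ≡ 1  ⇒  -1.
(a,b)_17: α=3, u≡10; β=1, v≡9 (mod 17); (10|17)=-1, (9|17)=+1; sign (−1)^0·-1^1·+1^3 = -1.
(a,b)_13: α=3, u≡2; β=1, v≡7 (mod 13); (2|13)=-1, (7|13)=-1; sign (−1)^0·-1^1·-1^3 = +1.
(a,b)_7: α=2, u≡3; β=2, v≡6 (mod 7); (3|7)=-1, (6|7)=-1; sign (−1)^0·-1^2·-1^2 = +1.
(a,b)_23: α=3, u≡17; β=1, v≡13 (mod 23); (17|23)=-1, (13|23)=+1; sign (−1)^1·-1^1·+1^3 = +1.
(a,b)_3: α=17, u≡1; β=4, v≡2 (mod 3); (1|3)=+1, (2|3)=-1; sign (−1)^0·+1^4·-1^17 = -1.
|Ram(-76245, 25415)| = 4, even; anisotropic at {2, 3, 5, 17}.

[2, 3, 5, 17]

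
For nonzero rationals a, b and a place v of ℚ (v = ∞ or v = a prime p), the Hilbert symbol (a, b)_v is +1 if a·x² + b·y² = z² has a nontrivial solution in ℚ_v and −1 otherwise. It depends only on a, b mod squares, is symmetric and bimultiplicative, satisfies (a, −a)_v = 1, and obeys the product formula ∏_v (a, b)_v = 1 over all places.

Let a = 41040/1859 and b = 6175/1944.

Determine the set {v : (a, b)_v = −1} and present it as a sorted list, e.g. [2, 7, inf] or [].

(a, b) ≡ (3135, 1482) mod (ℚ^×)²; places V = {2, 3, 5, 11, 13, 19, ∞}.
(a,b)_2: α=4, β=-3; u≡7, v≡5 (mod 8); ε(u)ε(v)=1·0, αω(v)=4·1, βω(u)=-3·0; sum ≡ 0  ⇒  +1.
(a,b)_13: α=-2, u≡7; β=1, v≡1 (mod 13); (7|13)=-1, (1|13)=+1; sign (−1)^0·-1^1·+1^-2 = -1.
(a,b)_3: α=3, u≡1; β=-5, v≡2 (mod 3); (1|3)=+1, (2|3)=-1; sign (−1)^1·+1^-5·-1^3 = +1.
(a,b)_5: α=1, u≡2; β=2, v≡3 (mod 5); (2|5)=-1, (3|5)=-1; sign (−1)^0·-1^2·-1^1 = -1.
(a,b)_∞: sgn(3135)=+, sgn(1482)=+, so +1.
(a,b)_11: α=-1, u≡8; β=0, v≡6 (mod 11); (8|11)=-1, (6|11)=-1; sign (−1)^0·-1^0·-1^-1 = -1.
(a,b)_19: α=1, u≡2; β=1, v≡13 (mod 19); (2|19)=-1, (13|19)=-1; sign (−1)^1·-1^1·-1^1 = -1.
|Ram(3135, 1482)| = 4, even; anisotropic at {5, 11, 13, 19}.

[5, 11, 13, 19]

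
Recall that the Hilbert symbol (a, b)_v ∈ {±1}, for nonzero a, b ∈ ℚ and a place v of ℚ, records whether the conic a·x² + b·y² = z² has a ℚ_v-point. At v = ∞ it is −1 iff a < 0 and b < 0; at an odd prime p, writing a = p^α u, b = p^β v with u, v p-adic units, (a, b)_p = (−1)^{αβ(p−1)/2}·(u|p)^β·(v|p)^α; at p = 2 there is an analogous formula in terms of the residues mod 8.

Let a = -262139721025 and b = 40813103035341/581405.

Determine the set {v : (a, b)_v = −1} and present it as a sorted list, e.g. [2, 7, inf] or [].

(a, b) ≡ (-481, 11228945) mod (ℚ^×)²; places V = {2, 3, 5, 7, 11, 13, 23, 29, 31, 37, ∞}.
(a,b)_23: α=2, u≡18; β=1, v≡11 (mod 23); (18|23)=+1, (11|23)=-1; sign (−1)^0·+1^1·-1^2 = +1.
(a,b)_13: α=1, u≡5; β=1, v≡8 (mod 13); (5|13)=-1, (8|13)=-1; sign (−1)^0·-1^1·-1^1 = +1.
(a,b)_37: α=1, u≡22; β=1, v≡33 (mod 37); (22|37)=-1, (33|37)=+1; sign (−1)^0·-1^1·+1^1 = -1.
(a,b)_7: α=2, u≡4; β=5, v≡1 (mod 7); (4|7)=+1, (1|7)=+1; sign (−1)^0·+1^5·+1^2 = +1.
(a,b)_31: α=0, u≡29; β=-2, v≡28 (mod 31); (29|31)=-1, (28|31)=+1; sign (−1)^0·-1^-2·+1^0 = +1.
(a,b)_3: α=0, u≡2; β=2, v≡2 (mod 3); (2|3)=-1, (2|3)=-1; sign (−1)^0·-1^2·-1^0 = +1.
(a,b)_5: α=2, u≡4; β=-1, v≡1 (mod 5); (4|5)=+1, (1|5)=+1; sign (−1)^0·+1^-1·+1^2 = +1.
(a,b)_11: α=0, u≡5; β=-2, v≡6 (mod 11); (5|11)=+1, (6|11)=-1; sign (−1)^0·+1^-2·-1^0 = +1.
(a,b)_2: α=0, β=0; u≡7, v≡1 (mod 8); ε(u)ε(v)=1·0, αω(v)=0·0, βω(u)=0·0; sum ≡ 0  ⇒  +1.
(a,b)_∞: sgn(-481)=−, sgn(11228945)=+, so +1.
(a,b)_29: α=2, u≡8; β=3, v≡19 (mod 29); (8|29)=-1, (19|29)=-1; sign (−1)^0·-1^3·-1^2 = -1.
(-481, 11228945 / ℚ) ramifies at {29, 37}: a division algebra.

[29, 37]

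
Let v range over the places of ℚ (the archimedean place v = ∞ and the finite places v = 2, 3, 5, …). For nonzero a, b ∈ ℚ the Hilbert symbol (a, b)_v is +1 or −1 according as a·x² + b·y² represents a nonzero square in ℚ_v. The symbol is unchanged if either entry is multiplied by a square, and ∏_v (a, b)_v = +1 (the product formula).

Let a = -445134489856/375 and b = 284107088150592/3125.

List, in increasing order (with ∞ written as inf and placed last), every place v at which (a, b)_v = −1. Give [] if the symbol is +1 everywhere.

Mod squares: a ≡ -15, b ≡ 12765. Check v ∈ {∞, 2, 3, 5, 7, 23, 37}.
v=3: a=3^-1·(≡1), b=3^1·(≡1) mod 3; (1|3)=+1, (1|3)=+1; (−1)^{-1·1·1}·(+1)^1·(+1)^-1 = -1.
v=5: a=5^-3·(≡3), b=5^-5·(≡2) mod 5; (3|5)=-1, (2|5)=-1; (−1)^{-3·-5·2}·(-1)^-5·(-1)^-3 = +1.
v=7: a=7^4·(≡5), b=7^4·(≡1) mod 7; (5|7)=-1, (1|7)=+1; (−1)^{4·4·3}·(-1)^4·(+1)^4 = +1.
v=2: v_2(a)=8, v_2(b)=6; units ≡ 1, 5 (mod 8); ε·ε+αω+βω = 0·0+8·1+6·0 ≡ 0  ⇒  (a,b)_2 = +1.
v=∞: -15 < 0 and 12765 > 0  ⇒  (a,b)_∞ = +1.
v=23: a=23^2·(≡3), b=23^3·(≡16) mod 23; (3|23)=+1, (16|23)=+1; (−1)^{2·3·11}·(+1)^3·(+1)^2 = +1.
v=37: a=37^2·(≡18), b=37^3·(≡36) mod 37; (18|37)=-1, (36|37)=+1; (−1)^{2·3·18}·(-1)^3·(+1)^2 = -1.
|Ram(-15, 12765)| = 2, even; anisotropic at {3, 37}.

[3, 37]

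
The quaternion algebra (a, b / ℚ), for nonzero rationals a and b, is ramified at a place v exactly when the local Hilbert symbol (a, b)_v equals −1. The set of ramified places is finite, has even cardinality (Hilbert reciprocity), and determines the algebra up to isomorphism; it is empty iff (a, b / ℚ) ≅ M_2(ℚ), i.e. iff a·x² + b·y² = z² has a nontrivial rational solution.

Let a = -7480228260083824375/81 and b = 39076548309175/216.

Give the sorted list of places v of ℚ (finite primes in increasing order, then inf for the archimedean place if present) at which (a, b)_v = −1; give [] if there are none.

[3, 31]

Mod squares: a ≡ -565471, b ≡ 27033162. Check v ∈ {∞, 2, 3, 5, 13, 17, 19, 29, 31, 37}.
v=13: a=13^2·(≡4), b=13^1·(≡2) mod 13; (4|13)=+1, (2|13)=-1; (−1)^{2·1·6}·(+1)^1·(-1)^2 = +1.
v=∞: -565471 < 0 and 27033162 > 0  ⇒  (a,b)_∞ = +1.
v=31: a=31^3·(≡5), b=31^2·(≡21) mod 31; (5|31)=+1, (21|31)=-1; (−1)^{3·2·15}·(+1)^2·(-1)^3 = -1.
v=3: a=3^-4·(≡2), b=3^-3·(≡2) mod 3; (2|3)=-1, (2|3)=-1; (−1)^{-4·-3·1}·(-1)^-3·(-1)^-4 = -1.
v=17: a=17^1·(≡3), b=17^1·(≡7) mod 17; (3|17)=-1, (7|17)=-1; (−1)^{1·1·8}·(-1)^1·(-1)^1 = +1.
v=29: a=29^1·(≡14), b=29^1·(≡14) mod 29; (14|29)=-1, (14|29)=-1; (−1)^{1·1·14}·(-1)^1·(-1)^1 = +1.
v=19: a=19^4·(≡16), b=19^3·(≡14) mod 19; (16|19)=+1, (14|19)=-1; (−1)^{4·3·9}·(+1)^3·(-1)^4 = +1.
v=37: a=37^1·(≡17), b=37^1·(≡35) mod 37; (17|37)=-1, (35|37)=-1; (−1)^{1·1·18}·(-1)^1·(-1)^1 = +1.
v=5: a=5^4·(≡1), b=5^2·(≡2) mod 5; (1|5)=+1, (2|5)=-1; (−1)^{4·2·2}·(+1)^2·(-1)^4 = +1.
v=2: v_2(a)=0, v_2(b)=-3; units ≡ 1, 5 (mod 8); ε·ε+αω+βω = 0·0+0·1+-3·0 ≡ 0  ⇒  (a,b)_2 = +1.
|Ram(-565471, 27033162)| = 2, even; anisotropic at {3, 31}.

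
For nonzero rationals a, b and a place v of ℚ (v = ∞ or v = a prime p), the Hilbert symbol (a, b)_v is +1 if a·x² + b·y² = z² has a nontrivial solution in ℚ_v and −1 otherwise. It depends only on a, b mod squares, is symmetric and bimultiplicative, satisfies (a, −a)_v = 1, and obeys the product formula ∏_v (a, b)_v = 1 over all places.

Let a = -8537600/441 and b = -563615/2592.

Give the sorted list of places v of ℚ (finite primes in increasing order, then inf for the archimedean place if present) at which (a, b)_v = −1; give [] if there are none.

Mod squares: a ≡ -1334, b ≡ -6670. Check v ∈ {∞, 2, 3, 5, 7, 13, 23, 29}.
v=23: a=23^1·(≡5), b=23^1·(≡8) mod 23; (5|23)=-1, (8|23)=+1; (−1)^{1·1·11}·(-1)^1·(+1)^1 = +1.
v=3: a=3^-2·(≡1), b=3^-4·(≡2) mod 3; (1|3)=+1, (2|3)=-1; (−1)^{-2·-4·1}·(+1)^-4·(-1)^-2 = +1.
v=7: a=7^-2·(≡3), b=7^0·(≡2) mod 7; (3|7)=-1, (2|7)=+1; (−1)^{-2·0·3}·(-1)^0·(+1)^-2 = +1.
v=13: a=13^0·(≡6), b=13^2·(≡9) mod 13; (6|13)=-1, (9|13)=+1; (−1)^{0·2·6}·(-1)^2·(+1)^0 = +1.
v=5: a=5^2·(≡1), b=5^1·(≡1) mod 5; (1|5)=+1, (1|5)=+1; (−1)^{2·1·2}·(+1)^1·(+1)^2 = +1.
v=∞: -1334 < 0 and -6670 < 0  ⇒  (a,b)_∞ = -1.
v=29: a=29^1·(≡11), b=29^1·(≡18) mod 29; (11|29)=-1, (18|29)=-1; (−1)^{1·1·14}·(-1)^1·(-1)^1 = +1.
v=2: v_2(a)=9, v_2(b)=-5; units ≡ 5, 1 (mod 8); ε·ε+αω+βω = 0·0+9·0+-5·1 ≡ 1  ⇒  (a,b)_2 = -1.
(-1334, -6670 / ℚ) ramifies at {2, ∞}: a division algebra.

[2, inf]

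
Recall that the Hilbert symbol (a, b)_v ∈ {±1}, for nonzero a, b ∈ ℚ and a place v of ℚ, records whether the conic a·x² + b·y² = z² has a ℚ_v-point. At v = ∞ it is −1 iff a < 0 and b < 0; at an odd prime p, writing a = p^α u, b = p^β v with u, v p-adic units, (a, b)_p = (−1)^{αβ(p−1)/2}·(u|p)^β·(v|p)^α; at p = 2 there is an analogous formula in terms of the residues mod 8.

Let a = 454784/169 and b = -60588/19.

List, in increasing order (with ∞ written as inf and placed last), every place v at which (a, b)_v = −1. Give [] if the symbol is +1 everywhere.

(a, b) ≡ (7106, -3553) mod (ℚ^×)²; places V = {2, 3, 11, 13, 17, 19, ∞}.
(a,b)_2: α=7, β=2; u≡1, v≡7 (mod 8); ε(u)ε(v)=0·1, αω(v)=7·0, βω(u)=2·0; sum ≡ 0  ⇒  +1.
(a,b)_3: α=0, u≡2; β=4, v≡2 (mod 3); (2|3)=-1, (2|3)=-1; sign (−1)^0·-1^4·-1^0 = +1.
(a,b)_13: α=-2, u≡5; β=0, v≡3 (mod 13); (5|13)=-1, (3|13)=+1; sign (−1)^0·-1^0·+1^-2 = +1.
(a,b)_∞: sgn(7106)=+, sgn(-3553)=−, so +1.
(a,b)_19: α=1, u≡2; β=-1, v≡3 (mod 19); (2|19)=-1, (3|19)=-1; sign (−1)^1·-1^-1·-1^1 = -1.
(a,b)_17: α=1, u≡6; β=1, v≡3 (mod 17); (6|17)=-1, (3|17)=-1; sign (−1)^0·-1^1·-1^1 = +1.
(a,b)_11: α=1, u≡7; β=1, v≡10 (mod 11); (7|11)=-1, (10|11)=-1; sign (−1)^1·-1^1·-1^1 = -1.
Ram(7106, -3553) = {11, 19}; no ℚ_11-point on the conic.

[11, 19]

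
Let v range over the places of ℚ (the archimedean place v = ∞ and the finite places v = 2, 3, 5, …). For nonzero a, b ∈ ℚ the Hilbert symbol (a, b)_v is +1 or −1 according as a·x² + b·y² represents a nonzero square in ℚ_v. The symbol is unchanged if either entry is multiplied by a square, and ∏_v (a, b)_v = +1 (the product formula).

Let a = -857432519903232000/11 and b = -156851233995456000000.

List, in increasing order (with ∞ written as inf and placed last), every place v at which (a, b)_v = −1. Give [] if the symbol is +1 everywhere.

[7, 13, 19, inf]

(a, b) ≡ (-95095, -11) mod (ℚ^×)²; places V = {2, 3, 5, 7, 11, 13, 19, ∞}.
(a,b)_3: α=4, u≡2; β=2, v≡1 (mod 3); (2|3)=-1, (1|3)=+1; sign (−1)^0·-1^2·+1^4 = +1.
(a,b)_13: α=3, u≡9; β=4, v≡5 (mod 13); (9|13)=+1, (5|13)=-1; sign (−1)^0·+1^4·-1^3 = -1.
(a,b)_7: α=3, u≡4; β=4, v≡3 (mod 7); (4|7)=+1, (3|7)=-1; sign (−1)^0·+1^4·-1^3 = -1.
(a,b)_19: α=3, u≡1; β=2, v≡2 (mod 19); (1|19)=+1, (2|19)=-1; sign (−1)^0·+1^2·-1^3 = -1.
(a,b)_2: α=14, β=12; u≡1, v≡5 (mod 8); ε(u)ε(v)=0·0, αω(v)=14·1, βω(u)=12·0; sum ≡ 0  ⇒  +1.
(a,b)_5: α=3, u≡4; β=6, v≡1 (mod 5); (4|5)=+1, (1|5)=+1; sign (−1)^0·+1^6·+1^3 = +1.
(a,b)_∞: sgn(-95095)=−, sgn(-11)=−, so -1.
(a,b)_11: α=-1, u≡9; β=1, v≡10 (mod 11); (9|11)=+1, (10|11)=-1; sign (−1)^1·+1^1·-1^-1 = +1.
Ram(-95095, -11) = {7, 13, 19, ∞}; no ℚ_7-point on the conic.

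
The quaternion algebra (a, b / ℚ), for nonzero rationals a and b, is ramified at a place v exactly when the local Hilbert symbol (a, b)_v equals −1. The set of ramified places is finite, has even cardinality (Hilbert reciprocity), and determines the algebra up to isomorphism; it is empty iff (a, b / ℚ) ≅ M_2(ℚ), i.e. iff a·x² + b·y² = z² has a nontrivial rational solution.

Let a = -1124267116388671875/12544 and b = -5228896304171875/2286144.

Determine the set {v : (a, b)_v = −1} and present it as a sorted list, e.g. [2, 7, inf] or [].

Mod squares: a ≡ -9479955, b ≡ -1147. Check v ∈ {∞, 2, 3, 5, 7, 19, 29, 31, 37}.
v=19: a=19^3·(≡13), b=19^2·(≡14) mod 19; (13|19)=-1, (14|19)=-1; (−1)^{3·2·9}·(-1)^2·(-1)^3 = -1.
v=2: v_2(a)=-8, v_2(b)=-6; units ≡ 5, 5 (mod 8); ε·ε+αω+βω = 0·0+-8·1+-6·1 ≡ 0  ⇒  (a,b)_2 = +1.
v=37: a=37^1·(≡7), b=37^1·(≡14) mod 37; (7|37)=+1, (14|37)=-1; (−1)^{1·1·18}·(+1)^1·(-1)^1 = -1.
v=∞: -9479955 < 0 and -1147 < 0  ⇒  (a,b)_∞ = -1.
v=3: a=3^1·(≡2), b=3^-6·(≡2) mod 3; (2|3)=-1, (2|3)=-1; (−1)^{1·-6·1}·(-1)^-6·(-1)^1 = -1.
v=29: a=29^3·(≡23), b=29^2·(≡22) mod 29; (23|29)=+1, (22|29)=+1; (−1)^{3·2·14}·(+1)^2·(+1)^3 = +1.
v=5: a=5^9·(≡1), b=5^6·(≡2) mod 5; (1|5)=+1, (2|5)=-1; (−1)^{9·6·2}·(+1)^6·(-1)^9 = -1.
v=7: a=7^-2·(≡6), b=7^-2·(≡1) mod 7; (6|7)=-1, (1|7)=+1; (−1)^{-2·-2·3}·(-1)^-2·(+1)^-2 = +1.
v=31: a=31^1·(≡8), b=31^3·(≡25) mod 31; (8|31)=+1, (25|31)=+1; (−1)^{1·3·15}·(+1)^3·(+1)^1 = -1.
|Ram(-9479955, -1147)| = 6, even; anisotropic at {3, 5, 19, 31, 37, ∞}.

[3, 5, 19, 31, 37, inf]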